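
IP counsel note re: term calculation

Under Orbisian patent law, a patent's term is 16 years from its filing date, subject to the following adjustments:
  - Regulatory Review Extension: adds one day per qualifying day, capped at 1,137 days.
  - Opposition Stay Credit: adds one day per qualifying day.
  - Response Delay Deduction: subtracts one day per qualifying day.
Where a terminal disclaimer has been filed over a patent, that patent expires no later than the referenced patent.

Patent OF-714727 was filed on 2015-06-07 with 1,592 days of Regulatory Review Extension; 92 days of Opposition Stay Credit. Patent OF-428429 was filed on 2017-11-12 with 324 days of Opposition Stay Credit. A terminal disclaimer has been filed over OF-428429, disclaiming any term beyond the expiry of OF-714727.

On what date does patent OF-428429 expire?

Natural term of OF-428429:
  Base: filing + 16 years → 12 November 2033.
  Opposition Stay Credit: +324 days → 2 October 2034.
Expiry of referenced patent OF-714727:
  Base: filing + 16 years → 7 June 2031.
  Regulatory Review Extension: 1592 days claimed exceeds the 1137-day cap, so +1137 days → 18 July 2034.
  Opposition Stay Credit: +92 days → 18 October 2034.
Terminal disclaimer: OF-428429 expires on the earlier of 2 October 2034 and 18 October 2034.

2034-10-02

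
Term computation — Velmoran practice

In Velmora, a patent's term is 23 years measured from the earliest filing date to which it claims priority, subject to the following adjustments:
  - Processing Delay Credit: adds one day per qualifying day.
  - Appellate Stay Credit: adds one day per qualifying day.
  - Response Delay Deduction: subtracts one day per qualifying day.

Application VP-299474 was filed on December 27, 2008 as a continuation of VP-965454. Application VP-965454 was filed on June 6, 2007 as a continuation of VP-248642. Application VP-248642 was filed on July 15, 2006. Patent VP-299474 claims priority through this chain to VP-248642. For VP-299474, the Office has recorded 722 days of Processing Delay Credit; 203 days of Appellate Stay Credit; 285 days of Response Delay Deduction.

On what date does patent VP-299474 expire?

April 16, 2031

Earliest priority filing: 15 July 2006.
Base term: 15 July 2006 + 23 years → 15 July 2029.
Processing Delay Credit: +722 days → 7 July 2031.
Appellate Stay Credit: +203 days → 26 January 2032.
Response Delay Deduction: −285 days → 16 April 2031.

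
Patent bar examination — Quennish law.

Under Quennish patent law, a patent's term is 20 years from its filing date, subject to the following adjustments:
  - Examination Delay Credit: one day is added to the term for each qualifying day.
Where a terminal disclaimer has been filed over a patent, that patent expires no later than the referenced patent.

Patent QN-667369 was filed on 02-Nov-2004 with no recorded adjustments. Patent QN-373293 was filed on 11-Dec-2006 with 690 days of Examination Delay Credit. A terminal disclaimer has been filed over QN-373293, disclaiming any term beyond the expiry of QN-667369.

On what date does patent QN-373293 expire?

Natural term of QN-373293:
  Base: filing + 20 years → 11 December 2026.
  Examination Delay Credit: +690 days → 31 October 2028.
Expiry of referenced patent QN-667369:
  Base: filing + 20 years → 2 November 2024.
Terminal disclaimer: QN-373293 expires on the earlier of 31 October 2028 and 2 November 2024.

November 2, 2024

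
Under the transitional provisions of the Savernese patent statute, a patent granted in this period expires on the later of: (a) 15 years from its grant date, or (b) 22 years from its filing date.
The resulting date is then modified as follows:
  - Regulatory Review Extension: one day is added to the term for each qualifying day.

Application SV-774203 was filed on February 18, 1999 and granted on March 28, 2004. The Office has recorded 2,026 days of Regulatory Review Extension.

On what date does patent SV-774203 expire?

September 6, 2026

(a) grant + 15 years → 28 March 2019.
(b) filing + 22 years → 18 February 2021.
Later of the two: 18 February 2021.
Regulatory Review Extension: +2026 days → 6 September 2026.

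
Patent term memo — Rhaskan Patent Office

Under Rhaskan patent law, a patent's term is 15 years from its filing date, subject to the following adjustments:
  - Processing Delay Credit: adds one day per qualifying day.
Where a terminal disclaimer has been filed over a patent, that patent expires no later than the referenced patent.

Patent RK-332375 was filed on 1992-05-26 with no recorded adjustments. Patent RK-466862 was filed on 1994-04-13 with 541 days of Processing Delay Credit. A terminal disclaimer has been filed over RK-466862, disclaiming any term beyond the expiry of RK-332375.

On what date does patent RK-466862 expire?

Natural term of RK-466862:
  Base: filing + 15 years → 13 April 2009.
  Processing Delay Credit: +541 days → 6 October 2010.
Expiry of referenced patent RK-332375:
  Base: filing + 15 years → 26 May 2007.
Terminal disclaimer: RK-466862 expires on the earlier of 6 October 2010 and 26 May 2007.

2007-05-26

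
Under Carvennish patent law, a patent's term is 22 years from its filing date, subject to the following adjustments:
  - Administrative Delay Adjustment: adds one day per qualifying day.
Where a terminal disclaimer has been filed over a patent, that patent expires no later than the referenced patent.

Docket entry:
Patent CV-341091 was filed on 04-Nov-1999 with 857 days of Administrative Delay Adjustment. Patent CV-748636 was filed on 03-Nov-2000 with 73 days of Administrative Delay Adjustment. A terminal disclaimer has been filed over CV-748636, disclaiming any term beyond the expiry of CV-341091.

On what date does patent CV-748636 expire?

Natural term of CV-748636:
  Base: filing + 22 years → 3 November 2022.
  Administrative Delay Adjustment: +73 days → 15 January 2023.
Expiry of referenced patent CV-341091:
  Base: filing + 22 years → 4 November 2021.
  Administrative Delay Adjustment: +857 days → 10 March 2024.
Terminal disclaimer: CV-748636 expires on the earlier of 15 January 2023 and 10 March 2024.

January 15, 2023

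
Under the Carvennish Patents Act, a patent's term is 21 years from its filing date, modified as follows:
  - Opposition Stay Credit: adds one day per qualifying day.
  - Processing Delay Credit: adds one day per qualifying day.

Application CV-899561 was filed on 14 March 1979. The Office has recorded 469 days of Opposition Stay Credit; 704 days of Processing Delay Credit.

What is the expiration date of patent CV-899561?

Base term: filing date + 21 years → 14 March 2000.
Opposition Stay Credit: +469 days → 26 June 2001.
Processing Delay Credit: +704 days → 31 May 2003.

May 31, 2003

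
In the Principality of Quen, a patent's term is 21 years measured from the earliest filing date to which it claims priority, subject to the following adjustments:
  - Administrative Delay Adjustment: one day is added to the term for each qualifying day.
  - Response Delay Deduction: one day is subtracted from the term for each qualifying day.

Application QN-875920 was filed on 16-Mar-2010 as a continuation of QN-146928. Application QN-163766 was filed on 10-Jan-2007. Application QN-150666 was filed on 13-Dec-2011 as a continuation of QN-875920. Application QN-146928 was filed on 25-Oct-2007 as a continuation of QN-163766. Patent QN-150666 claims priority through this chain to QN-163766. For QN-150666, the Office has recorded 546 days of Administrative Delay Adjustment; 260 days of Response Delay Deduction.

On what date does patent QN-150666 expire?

Earliest priority filing: 10 January 2007.
Base term: 10 January 2007 + 21 years → 10 January 2028.
Administrative Delay Adjustment: +546 days → 9 July 2029.
Response Delay Deduction: −260 days → 22 October 2028.

2028-10-22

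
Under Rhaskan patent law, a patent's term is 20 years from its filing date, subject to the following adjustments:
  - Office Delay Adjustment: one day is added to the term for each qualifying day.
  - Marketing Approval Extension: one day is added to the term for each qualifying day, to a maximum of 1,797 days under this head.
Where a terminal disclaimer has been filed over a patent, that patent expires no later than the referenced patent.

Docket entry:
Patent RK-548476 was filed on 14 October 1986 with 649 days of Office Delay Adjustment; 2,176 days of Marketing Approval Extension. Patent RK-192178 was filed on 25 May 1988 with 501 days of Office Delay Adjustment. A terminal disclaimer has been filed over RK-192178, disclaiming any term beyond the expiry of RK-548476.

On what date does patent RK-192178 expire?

2009-10-08

Natural term of RK-192178:
  Base: filing + 20 years → 25 May 2008.
  Office Delay Adjustment: +501 days → 8 October 2009.
Expiry of referenced patent RK-548476:
  Base: filing + 20 years → 14 October 2006.
  Office Delay Adjustment: +649 days → 24 July 2008.
  Marketing Approval Extension: 2176 days claimed exceeds the 1797-day cap, so +1797 days → 25 June 2013.
Terminal disclaimer: RK-192178 expires on the earlier of 8 October 2009 and 25 June 2013.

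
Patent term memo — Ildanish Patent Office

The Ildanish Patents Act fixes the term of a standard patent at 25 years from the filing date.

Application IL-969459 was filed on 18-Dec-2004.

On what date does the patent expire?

Filing date + 25 years → 18 December 2029.

2029-12-18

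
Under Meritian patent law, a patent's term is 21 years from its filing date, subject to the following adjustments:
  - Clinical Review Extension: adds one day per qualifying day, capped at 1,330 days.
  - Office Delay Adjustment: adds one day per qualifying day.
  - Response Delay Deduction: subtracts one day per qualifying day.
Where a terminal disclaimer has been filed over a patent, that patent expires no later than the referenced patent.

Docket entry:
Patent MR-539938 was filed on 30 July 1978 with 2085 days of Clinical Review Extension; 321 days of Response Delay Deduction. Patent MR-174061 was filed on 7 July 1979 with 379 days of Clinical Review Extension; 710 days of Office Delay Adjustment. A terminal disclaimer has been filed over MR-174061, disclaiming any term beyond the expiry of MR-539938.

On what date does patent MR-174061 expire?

Natural term of MR-174061:
  Base: filing + 21 years → 7 July 2000.
  Clinical Review Extension: 379 days (within the 1330-day cap) → +379 days → 21 July 2001.
  Office Delay Adjustment: +710 days → 1 July 2003.
Expiry of referenced patent MR-539938:
  Base: filing + 21 years → 30 July 1999.
  Clinical Review Extension: 2085 days claimed exceeds the 1330-day cap, so +1330 days → 21 March 2003.
  Response Delay Deduction: −321 days → 4 May 2002.
Terminal disclaimer: MR-174061 expires on the earlier of 1 July 2003 and 4 May 2002.

2002-05-04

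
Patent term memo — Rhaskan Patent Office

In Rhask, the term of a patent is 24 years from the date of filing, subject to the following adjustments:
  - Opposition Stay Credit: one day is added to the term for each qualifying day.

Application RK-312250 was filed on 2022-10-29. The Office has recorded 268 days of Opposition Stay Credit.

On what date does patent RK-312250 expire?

2047-07-24

Base term: filing date + 24 years → 29 October 2046.
Opposition Stay Credit: +268 days → 24 July 2047.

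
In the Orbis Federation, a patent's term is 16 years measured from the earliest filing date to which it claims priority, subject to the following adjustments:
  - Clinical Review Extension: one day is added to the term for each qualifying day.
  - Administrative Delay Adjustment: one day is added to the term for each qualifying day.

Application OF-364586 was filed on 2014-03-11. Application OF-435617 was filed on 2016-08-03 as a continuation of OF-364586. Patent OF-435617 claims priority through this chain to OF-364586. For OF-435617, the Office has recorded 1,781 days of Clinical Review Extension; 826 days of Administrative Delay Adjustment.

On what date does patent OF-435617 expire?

Earliest priority filing: 11 March 2014.
Base term: 11 March 2014 + 16 years → 11 March 2030.
Clinical Review Extension: +1781 days → 25 January 2035.
Administrative Delay Adjustment: +826 days → 30 April 2037.

2037-04-30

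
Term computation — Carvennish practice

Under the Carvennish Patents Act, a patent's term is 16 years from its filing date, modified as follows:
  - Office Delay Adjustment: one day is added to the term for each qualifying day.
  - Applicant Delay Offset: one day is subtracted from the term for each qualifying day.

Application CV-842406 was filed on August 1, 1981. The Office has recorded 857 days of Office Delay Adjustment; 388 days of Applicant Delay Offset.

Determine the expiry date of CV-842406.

November 13, 1998

Base term: filing date + 16 years → 1 August 1997.
Office Delay Adjustment: +857 days → 6 December 1999.
Applicant Delay Offset: −388 days → 13 November 1998.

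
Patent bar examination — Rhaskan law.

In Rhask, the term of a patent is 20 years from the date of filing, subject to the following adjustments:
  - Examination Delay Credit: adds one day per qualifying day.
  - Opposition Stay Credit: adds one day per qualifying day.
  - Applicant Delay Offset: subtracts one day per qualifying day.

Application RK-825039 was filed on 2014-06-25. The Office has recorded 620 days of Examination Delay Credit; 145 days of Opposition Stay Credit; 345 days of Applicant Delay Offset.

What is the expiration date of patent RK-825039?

2035-08-19

Base term: filing date + 20 years → 25 June 2034.
Examination Delay Credit: +620 days → 6 March 2036.
Opposition Stay Credit: +145 days → 29 July 2036.
Applicant Delay Offset: −345 days → 19 August 2035.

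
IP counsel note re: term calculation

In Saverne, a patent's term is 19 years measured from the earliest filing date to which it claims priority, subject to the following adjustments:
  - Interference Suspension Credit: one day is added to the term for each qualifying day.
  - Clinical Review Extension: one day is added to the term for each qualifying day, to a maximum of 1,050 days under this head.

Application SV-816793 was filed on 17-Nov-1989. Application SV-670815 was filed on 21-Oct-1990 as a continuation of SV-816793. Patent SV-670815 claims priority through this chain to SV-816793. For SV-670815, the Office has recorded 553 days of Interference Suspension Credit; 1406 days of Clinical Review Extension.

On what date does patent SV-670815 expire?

Earliest priority filing: 17 November 1989.
Base term: 17 November 1989 + 19 years → 17 November 2008.
Interference Suspension Credit: +553 days → 24 May 2010.
Clinical Review Extension: 1406 days claimed exceeds the 1050-day cap, so +1050 days → 8 April 2013.

April 8, 2013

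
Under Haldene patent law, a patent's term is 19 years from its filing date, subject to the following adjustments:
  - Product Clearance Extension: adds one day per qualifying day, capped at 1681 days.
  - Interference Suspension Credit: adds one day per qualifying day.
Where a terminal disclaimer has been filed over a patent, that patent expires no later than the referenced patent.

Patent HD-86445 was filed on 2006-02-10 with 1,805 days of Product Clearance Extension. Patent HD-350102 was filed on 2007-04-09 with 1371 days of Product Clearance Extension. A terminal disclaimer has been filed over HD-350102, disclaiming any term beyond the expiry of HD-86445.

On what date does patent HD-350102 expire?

Natural term of HD-350102:
  Base: filing + 19 years → 9 April 2026.
  Product Clearance Extension: 1371 days (within the 1681-day cap) → +1371 days → 9 January 2030.
Expiry of referenced patent HD-86445:
  Base: filing + 19 years → 10 February 2025.
  Product Clearance Extension: 1805 days claimed exceeds the 1681-day cap, so +1681 days → 18 September 2029.
Terminal disclaimer: HD-350102 expires on the earlier of 9 January 2030 and 18 September 2029.

September 18, 2029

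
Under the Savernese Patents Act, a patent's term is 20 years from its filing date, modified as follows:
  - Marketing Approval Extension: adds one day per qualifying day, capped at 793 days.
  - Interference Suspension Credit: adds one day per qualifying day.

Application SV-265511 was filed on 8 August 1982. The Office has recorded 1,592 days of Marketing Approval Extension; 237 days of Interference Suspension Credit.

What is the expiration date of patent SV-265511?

June 3, 2005

Base term: filing date + 20 years → 8 August 2002.
Marketing Approval Extension: 1592 days claimed exceeds the 793-day cap, so +793 days → 9 October 2004.
Interference Suspension Credit: +237 days → 3 June 2005.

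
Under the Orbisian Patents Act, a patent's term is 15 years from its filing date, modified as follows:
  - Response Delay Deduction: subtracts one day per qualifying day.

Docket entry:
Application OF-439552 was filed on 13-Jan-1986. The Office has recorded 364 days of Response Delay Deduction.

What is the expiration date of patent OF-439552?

2000-01-15

Base term: filing date + 15 years → 13 January 2001.
Response Delay Deduction: −364 days → 15 January 2000.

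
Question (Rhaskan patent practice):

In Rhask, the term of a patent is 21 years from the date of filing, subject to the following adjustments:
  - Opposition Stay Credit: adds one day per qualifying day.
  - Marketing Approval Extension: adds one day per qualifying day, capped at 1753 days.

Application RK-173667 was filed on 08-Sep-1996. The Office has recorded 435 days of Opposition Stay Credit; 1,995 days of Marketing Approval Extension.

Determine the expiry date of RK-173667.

2023-09-05

Base term: filing date + 21 years → 8 September 2017.
Opposition Stay Credit: +435 days → 17 November 2018.
Marketing Approval Extension: 1995 days claimed exceeds the 1753-day cap, so +1753 days → 5 September 2023.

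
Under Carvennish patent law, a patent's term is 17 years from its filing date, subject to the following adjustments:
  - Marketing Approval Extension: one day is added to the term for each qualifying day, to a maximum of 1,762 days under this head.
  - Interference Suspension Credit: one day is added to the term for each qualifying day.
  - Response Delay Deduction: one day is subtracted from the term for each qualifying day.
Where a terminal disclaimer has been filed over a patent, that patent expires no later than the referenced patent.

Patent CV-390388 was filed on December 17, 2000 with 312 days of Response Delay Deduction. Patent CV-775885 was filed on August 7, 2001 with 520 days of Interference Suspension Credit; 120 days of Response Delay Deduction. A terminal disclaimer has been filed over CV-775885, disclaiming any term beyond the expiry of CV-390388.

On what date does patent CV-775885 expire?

February 8, 2017

Natural term of CV-775885:
  Base: filing + 17 years → 7 August 2018.
  Interference Suspension Credit: +520 days → 9 January 2020.
  Response Delay Deduction: −120 days → 11 September 2019.
Expiry of referenced patent CV-390388:
  Base: filing + 17 years → 17 December 2017.
  Response Delay Deduction: −312 days → 8 February 2017.
Terminal disclaimer: CV-775885 expires on the earlier of 11 September 2019 and 8 February 2017.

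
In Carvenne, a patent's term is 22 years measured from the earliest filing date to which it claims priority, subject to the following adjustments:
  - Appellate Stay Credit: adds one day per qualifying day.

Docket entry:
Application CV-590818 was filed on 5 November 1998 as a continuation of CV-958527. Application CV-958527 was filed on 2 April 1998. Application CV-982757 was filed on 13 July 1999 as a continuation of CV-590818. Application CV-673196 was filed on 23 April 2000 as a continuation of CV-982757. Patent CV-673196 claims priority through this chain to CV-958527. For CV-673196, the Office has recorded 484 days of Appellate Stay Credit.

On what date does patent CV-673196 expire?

Earliest priority filing: 2 April 1998.
Base term: 2 April 1998 + 22 years → 2 April 2020.
Appellate Stay Credit: +484 days → 30 July 2021.

2021-07-30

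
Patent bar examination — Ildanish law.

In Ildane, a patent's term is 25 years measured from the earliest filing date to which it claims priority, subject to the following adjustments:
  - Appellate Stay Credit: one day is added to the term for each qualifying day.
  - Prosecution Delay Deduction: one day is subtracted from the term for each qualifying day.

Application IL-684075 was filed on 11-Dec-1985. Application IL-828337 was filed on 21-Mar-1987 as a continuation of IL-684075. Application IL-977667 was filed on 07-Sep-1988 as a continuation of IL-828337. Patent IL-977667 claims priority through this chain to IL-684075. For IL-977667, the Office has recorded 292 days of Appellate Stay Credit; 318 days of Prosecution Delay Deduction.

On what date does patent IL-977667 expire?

2010-11-15

Earliest priority filing: 11 December 1985.
Base term: 11 December 1985 + 25 years → 11 December 2010.
Appellate Stay Credit: +292 days → 29 September 2011.
Prosecution Delay Deduction: −318 days → 15 November 2010.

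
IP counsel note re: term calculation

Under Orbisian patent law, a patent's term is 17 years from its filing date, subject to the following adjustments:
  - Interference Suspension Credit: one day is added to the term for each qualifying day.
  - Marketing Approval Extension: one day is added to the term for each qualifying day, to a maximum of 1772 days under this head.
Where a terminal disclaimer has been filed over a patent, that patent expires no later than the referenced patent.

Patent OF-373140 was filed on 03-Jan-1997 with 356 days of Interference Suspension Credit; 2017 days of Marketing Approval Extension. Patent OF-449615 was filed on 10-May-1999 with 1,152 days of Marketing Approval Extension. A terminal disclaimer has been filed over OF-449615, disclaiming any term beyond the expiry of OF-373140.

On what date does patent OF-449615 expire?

Natural term of OF-449615:
  Base: filing + 17 years → 10 May 2016.
  Marketing Approval Extension: 1152 days (within the 1772-day cap) → +1152 days → 6 July 2019.
Expiry of referenced patent OF-373140:
  Base: filing + 17 years → 3 January 2014.
  Interference Suspension Credit: +356 days → 25 December 2014.
  Marketing Approval Extension: 2017 days claimed exceeds the 1772-day cap, so +1772 days → 1 November 2019.
Terminal disclaimer: OF-449615 expires on the earlier of 6 July 2019 and 1 November 2019.

July 6, 2019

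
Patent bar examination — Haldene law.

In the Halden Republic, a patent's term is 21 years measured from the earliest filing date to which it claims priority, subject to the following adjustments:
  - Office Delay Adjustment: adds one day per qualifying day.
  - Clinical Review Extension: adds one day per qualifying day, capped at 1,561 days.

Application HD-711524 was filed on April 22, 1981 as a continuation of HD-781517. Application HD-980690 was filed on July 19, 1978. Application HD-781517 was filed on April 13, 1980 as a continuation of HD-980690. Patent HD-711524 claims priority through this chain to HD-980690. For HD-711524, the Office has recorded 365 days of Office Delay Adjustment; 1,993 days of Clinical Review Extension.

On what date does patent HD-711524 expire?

Earliest priority filing: 19 July 1978.
Base term: 19 July 1978 + 21 years → 19 July 1999.
Office Delay Adjustment: +365 days → 18 July 2000.
Clinical Review Extension: 1993 days claimed exceeds the 1561-day cap, so +1561 days → 26 October 2004.

October 26, 2004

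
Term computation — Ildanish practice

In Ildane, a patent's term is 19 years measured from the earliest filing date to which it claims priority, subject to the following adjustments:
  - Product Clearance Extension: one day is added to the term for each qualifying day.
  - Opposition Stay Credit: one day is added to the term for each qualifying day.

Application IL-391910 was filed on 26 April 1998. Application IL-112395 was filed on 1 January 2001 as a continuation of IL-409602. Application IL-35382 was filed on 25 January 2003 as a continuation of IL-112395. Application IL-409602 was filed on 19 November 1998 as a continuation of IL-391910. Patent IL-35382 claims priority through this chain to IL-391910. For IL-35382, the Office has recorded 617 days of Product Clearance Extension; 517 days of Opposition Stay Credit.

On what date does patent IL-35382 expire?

June 3, 2020

Earliest priority filing: 26 April 1998.
Base term: 26 April 1998 + 19 years → 26 April 2017.
Product Clearance Extension: +617 days → 3 January 2019.
Opposition Stay Credit: +517 days → 3 June 2020.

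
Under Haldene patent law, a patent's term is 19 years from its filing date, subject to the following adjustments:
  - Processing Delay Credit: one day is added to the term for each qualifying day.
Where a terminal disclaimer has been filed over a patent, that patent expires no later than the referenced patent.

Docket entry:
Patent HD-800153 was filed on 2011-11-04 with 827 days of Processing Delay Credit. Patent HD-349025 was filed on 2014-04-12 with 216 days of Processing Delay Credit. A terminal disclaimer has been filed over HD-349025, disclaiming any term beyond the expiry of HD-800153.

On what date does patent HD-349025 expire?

2033-02-08

Natural term of HD-349025:
  Base: filing + 19 years → 12 April 2033.
  Processing Delay Credit: +216 days → 14 November 2033.
Expiry of referenced patent HD-800153:
  Base: filing + 19 years → 4 November 2030.
  Processing Delay Credit: +827 days → 8 February 2033.
Terminal disclaimer: HD-349025 expires on the earlier of 14 November 2033 and 8 February 2033.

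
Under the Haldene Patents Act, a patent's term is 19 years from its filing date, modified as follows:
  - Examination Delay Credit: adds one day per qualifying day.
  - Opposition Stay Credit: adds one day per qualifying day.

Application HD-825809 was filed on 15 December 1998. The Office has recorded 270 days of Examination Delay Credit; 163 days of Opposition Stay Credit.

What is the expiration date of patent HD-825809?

February 21, 2019

Base term: filing date + 19 years → 15 December 2017.
Examination Delay Credit: +270 days → 11 September 2018.
Opposition Stay Credit: +163 days → 21 February 2019.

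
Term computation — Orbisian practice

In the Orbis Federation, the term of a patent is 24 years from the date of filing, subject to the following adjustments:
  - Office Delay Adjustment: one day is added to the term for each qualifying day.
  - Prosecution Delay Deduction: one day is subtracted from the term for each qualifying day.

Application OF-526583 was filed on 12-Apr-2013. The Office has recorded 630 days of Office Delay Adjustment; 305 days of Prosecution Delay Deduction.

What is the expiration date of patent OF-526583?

2038-03-03

Base term: filing date + 24 years → 12 April 2037.
Office Delay Adjustment: +630 days → 2 January 2039.
Prosecution Delay Deduction: −305 days → 3 March 2038.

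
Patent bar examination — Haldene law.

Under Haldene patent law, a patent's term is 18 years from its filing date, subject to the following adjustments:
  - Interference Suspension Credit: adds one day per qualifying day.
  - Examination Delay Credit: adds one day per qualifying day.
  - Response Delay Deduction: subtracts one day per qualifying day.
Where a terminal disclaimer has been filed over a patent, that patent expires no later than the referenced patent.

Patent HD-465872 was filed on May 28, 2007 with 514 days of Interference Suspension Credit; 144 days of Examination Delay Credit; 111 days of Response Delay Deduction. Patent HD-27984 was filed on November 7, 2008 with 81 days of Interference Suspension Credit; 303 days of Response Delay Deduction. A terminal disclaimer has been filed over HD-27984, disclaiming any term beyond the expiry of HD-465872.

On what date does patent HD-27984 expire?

March 30, 2026

Natural term of HD-27984:
  Base: filing + 18 years → 7 November 2026.
  Interference Suspension Credit: +81 days → 27 January 2027.
  Response Delay Deduction: −303 days → 30 March 2026.
Expiry of referenced patent HD-465872:
  Base: filing + 18 years → 28 May 2025.
  Interference Suspension Credit: +514 days → 24 October 2026.
  Examination Delay Credit: +144 days → 17 March 2027.
  Response Delay Deduction: −111 days → 26 November 2026.
Terminal disclaimer: HD-27984 expires on the earlier of 30 March 2026 and 26 November 2026.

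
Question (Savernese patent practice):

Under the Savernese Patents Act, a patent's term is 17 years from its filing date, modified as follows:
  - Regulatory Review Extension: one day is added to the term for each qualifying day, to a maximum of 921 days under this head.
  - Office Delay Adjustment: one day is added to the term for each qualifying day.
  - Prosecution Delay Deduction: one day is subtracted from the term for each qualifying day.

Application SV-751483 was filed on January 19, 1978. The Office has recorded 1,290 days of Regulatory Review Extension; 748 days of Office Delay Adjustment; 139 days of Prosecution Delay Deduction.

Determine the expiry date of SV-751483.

March 29, 1999

Base term: filing date + 17 years → 19 January 1995.
Regulatory Review Extension: 1290 days claimed exceeds the 921-day cap, so +921 days → 28 July 1997.
Office Delay Adjustment: +748 days → 15 August 1999.
Prosecution Delay Deduction: −139 days → 29 March 1999.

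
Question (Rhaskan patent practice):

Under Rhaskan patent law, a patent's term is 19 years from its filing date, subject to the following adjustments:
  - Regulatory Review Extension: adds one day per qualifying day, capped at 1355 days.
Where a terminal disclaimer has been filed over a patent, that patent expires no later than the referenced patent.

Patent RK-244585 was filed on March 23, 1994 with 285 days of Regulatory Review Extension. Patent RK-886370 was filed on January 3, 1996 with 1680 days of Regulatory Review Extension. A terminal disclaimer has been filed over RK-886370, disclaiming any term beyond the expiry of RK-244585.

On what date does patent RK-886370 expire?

Natural term of RK-886370:
  Base: filing + 19 years → 3 January 2015.
  Regulatory Review Extension: 1680 days claimed exceeds the 1355-day cap, so +1355 days → 19 September 2018.
Expiry of referenced patent RK-244585:
  Base: filing + 19 years → 23 March 2013.
  Regulatory Review Extension: 285 days (within the 1355-day cap) → +285 days → 2 January 2014.
Terminal disclaimer: RK-886370 expires on the earlier of 19 September 2018 and 2 January 2014.

2014-01-02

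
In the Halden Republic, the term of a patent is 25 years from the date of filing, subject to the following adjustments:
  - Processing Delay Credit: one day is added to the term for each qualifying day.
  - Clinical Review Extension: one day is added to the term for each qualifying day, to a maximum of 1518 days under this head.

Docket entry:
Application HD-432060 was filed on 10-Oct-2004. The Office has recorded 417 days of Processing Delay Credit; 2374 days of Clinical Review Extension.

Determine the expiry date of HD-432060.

Base term: filing date + 25 years → 10 October 2029.
Processing Delay Credit: +417 days → 1 December 2030.
Clinical Review Extension: 2374 days claimed exceeds the 1518-day cap, so +1518 days → 27 January 2035.

2035-01-27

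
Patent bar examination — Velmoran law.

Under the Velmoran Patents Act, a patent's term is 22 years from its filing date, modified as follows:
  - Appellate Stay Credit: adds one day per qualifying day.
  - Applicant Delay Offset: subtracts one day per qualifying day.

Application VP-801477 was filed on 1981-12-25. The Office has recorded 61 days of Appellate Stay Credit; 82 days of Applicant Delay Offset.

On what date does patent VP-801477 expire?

December 4, 2003

Base term: filing date + 22 years → 25 December 2003.
Appellate Stay Credit: +61 days → 24 February 2004.
Applicant Delay Offset: −82 days → 4 December 2003.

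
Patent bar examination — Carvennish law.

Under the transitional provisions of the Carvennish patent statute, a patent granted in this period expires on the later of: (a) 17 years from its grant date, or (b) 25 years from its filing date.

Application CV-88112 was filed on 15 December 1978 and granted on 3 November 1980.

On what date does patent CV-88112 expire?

(a) grant + 17 years → 3 November 1997.
(b) filing + 25 years → 15 December 2003.
Later of the two: 15 December 2003.

December 15, 2003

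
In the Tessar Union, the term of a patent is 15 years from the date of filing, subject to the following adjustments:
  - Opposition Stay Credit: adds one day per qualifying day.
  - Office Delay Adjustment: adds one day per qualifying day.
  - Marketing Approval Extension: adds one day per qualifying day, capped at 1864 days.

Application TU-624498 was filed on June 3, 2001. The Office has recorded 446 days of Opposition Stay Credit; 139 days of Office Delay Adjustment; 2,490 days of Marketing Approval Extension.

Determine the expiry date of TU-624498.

Base term: filing date + 15 years → 3 June 2016.
Opposition Stay Credit: +446 days → 23 August 2017.
Office Delay Adjustment: +139 days → 9 January 2018.
Marketing Approval Extension: 2490 days claimed exceeds the 1864-day cap, so +1864 days → 16 February 2023.

2023-02-16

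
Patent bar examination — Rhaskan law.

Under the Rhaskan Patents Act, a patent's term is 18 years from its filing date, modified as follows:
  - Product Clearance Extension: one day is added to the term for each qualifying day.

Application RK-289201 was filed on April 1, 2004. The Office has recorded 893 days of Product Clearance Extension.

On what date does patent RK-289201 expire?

2024-09-10

Base term: filing date + 18 years → 1 April 2022.
Product Clearance Extension: +893 days → 10 September 2024.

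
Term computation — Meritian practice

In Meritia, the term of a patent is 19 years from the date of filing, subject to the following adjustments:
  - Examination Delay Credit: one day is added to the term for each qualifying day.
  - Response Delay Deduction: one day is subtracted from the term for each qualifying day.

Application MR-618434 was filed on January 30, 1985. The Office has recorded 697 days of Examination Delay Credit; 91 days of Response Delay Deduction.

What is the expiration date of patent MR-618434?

2005-09-27

Base term: filing date + 19 years → 30 January 2004.
Examination Delay Credit: +697 days → 27 December 2005.
Response Delay Deduction: −91 days → 27 September 2005.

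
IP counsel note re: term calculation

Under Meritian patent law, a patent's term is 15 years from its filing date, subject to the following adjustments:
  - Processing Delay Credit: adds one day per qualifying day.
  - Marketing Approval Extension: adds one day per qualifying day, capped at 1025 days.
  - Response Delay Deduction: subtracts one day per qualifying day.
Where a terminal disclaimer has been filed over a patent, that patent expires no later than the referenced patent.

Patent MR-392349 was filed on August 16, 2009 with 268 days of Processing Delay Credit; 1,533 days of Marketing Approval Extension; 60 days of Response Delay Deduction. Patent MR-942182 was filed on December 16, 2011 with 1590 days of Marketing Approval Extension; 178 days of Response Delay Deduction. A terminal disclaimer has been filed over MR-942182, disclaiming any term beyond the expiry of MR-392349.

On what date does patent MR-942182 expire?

Natural term of MR-942182:
  Base: filing + 15 years → 16 December 2026.
  Marketing Approval Extension: 1590 days claimed exceeds the 1025-day cap, so +1025 days → 6 October 2029.
  Response Delay Deduction: −178 days → 11 April 2029.
Expiry of referenced patent MR-392349:
  Base: filing + 15 years → 16 August 2024.
  Processing Delay Credit: +268 days → 11 May 2025.
  Marketing Approval Extension: 1533 days claimed exceeds the 1025-day cap, so +1025 days → 1 March 2028.
  Response Delay Deduction: −60 days → 1 January 2028.
Terminal disclaimer: MR-942182 expires on the earlier of 11 April 2029 and 1 January 2028.

2028-01-01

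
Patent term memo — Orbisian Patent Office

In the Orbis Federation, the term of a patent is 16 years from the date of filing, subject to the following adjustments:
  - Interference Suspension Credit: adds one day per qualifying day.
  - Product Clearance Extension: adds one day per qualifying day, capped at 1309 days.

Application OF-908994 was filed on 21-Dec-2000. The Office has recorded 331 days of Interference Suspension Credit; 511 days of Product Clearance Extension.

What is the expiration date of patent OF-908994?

Base term: filing date + 16 years → 21 December 2016.
Interference Suspension Credit: +331 days → 17 November 2017.
Product Clearance Extension: 511 days (within the 1309-day cap) → +511 days → 12 April 2019.

April 12, 2019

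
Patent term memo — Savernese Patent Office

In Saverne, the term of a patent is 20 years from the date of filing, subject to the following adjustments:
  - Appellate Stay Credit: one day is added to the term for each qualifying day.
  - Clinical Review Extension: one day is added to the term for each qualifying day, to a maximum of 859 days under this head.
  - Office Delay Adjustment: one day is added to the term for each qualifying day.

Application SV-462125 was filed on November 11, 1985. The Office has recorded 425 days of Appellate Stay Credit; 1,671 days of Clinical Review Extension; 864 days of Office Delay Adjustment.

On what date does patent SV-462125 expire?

2011-09-29

Base term: filing date + 20 years → 11 November 2005.
Appellate Stay Credit: +425 days → 10 January 2007.
Clinical Review Extension: 1671 days claimed exceeds the 859-day cap, so +859 days → 18 May 2009.
Office Delay Adjustment: +864 days → 29 September 2011.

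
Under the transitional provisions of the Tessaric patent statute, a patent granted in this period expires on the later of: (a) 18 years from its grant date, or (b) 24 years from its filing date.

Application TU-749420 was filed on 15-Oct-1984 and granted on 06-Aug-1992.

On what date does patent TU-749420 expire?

August 6, 2010

(a) grant + 18 years → 6 August 2010.
(b) filing + 24 years → 15 October 2008.
Later of the two: 6 August 2010.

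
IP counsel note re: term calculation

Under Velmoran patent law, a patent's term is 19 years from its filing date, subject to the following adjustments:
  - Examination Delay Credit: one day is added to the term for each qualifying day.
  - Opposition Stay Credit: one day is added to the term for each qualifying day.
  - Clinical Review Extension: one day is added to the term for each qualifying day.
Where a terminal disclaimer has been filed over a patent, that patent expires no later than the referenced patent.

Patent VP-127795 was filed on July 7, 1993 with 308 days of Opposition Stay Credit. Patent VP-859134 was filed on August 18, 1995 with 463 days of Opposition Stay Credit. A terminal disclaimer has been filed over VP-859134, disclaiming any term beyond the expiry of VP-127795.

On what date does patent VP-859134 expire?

2013-05-11

Natural term of VP-859134:
  Base: filing + 19 years → 18 August 2014.
  Opposition Stay Credit: +463 days → 24 November 2015.
Expiry of referenced patent VP-127795:
  Base: filing + 19 years → 7 July 2012.
  Opposition Stay Credit: +308 days → 11 May 2013.
Terminal disclaimer: VP-859134 expires on the earlier of 24 November 2015 and 11 May 2013.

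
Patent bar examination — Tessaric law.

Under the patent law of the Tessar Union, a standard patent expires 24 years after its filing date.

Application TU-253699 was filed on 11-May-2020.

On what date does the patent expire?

2044-05-11

Filing date + 24 years → 11 May 2044.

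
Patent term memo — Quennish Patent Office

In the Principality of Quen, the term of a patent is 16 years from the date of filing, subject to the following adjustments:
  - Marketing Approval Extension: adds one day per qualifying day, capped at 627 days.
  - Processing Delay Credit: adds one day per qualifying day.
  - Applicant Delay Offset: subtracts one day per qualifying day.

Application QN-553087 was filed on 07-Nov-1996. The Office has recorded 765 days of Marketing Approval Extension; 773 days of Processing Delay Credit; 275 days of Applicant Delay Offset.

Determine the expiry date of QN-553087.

Base term: filing date + 16 years → 7 November 2012.
Marketing Approval Extension: 765 days claimed exceeds the 627-day cap, so +627 days → 27 July 2014.
Processing Delay Credit: +773 days → 7 September 2016.
Applicant Delay Offset: −275 days → 7 December 2015.

December 7, 2015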